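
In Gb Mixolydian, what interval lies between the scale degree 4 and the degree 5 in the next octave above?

major ninth

Gb mixolydian: Gb Ab Bb Cb Db Eb Fb.
That puts Cb below Db.
From Cb to Db is 14 semitones, exactly the major ninth.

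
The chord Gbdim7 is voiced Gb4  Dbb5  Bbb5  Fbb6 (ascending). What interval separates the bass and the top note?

The outer voices are Gb4 and Fbb6.
14 letter names make it a fourteenth; at 21 semitones (a whole step narrower than major) the quality is diminished.

diminished 14th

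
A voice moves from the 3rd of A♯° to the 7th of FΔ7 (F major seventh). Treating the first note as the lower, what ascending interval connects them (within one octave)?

minor third

The 3rd of A♯° is C♯; the 7th of FΔ7 (F major seventh) is E.
From C♯ to E: 3 semitones over a third = minor.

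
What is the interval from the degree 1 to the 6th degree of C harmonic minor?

minor 6th

The scale runs C D Eb F G Ab B.
That puts C below Ab.
6 letter names make it a sixth; at 8 semitones (a half step narrower than major) the quality is minor.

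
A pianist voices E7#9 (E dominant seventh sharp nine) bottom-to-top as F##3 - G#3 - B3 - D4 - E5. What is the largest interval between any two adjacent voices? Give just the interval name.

Adjacent intervals: F##3→G#3 = minor second; G#3→B3 = minor third; B3→D4 = minor third; D4→E5 = major ninth.
The largest is D4 to E5, a major ninth (14 semitones).

major ninth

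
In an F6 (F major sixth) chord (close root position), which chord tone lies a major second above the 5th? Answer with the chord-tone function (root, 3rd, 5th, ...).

F6: F A C D.
The 5th is C. A major second above C is D.
D is the chord's 6th.

6th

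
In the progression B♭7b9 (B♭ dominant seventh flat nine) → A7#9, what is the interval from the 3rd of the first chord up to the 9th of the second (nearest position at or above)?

augmented sixth

B♭7b9 (B♭ dominant seventh flat nine) has D as its 3rd, and A7#9 has B♯ as its 9th.
From D to B♯: 10 semitones over a sixth = augmented.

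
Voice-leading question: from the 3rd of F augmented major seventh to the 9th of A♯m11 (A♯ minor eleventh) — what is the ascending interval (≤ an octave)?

augmented second

The 3rd of F augmented major seventh is A; the 9th of A♯m11 (A♯ minor eleventh) is B♯.
A up to B♯ is 3 semitones, a half step wider than a major second, so the interval is augmented.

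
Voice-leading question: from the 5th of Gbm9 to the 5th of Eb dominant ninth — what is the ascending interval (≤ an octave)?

major sixth

The 5th of Gbm9 is Db; the 5th of Eb dominant ninth is Bb.
Counting 6 letters and 9 half steps from Db gives a major sixth.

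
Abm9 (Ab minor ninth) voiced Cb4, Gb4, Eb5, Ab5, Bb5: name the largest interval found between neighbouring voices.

major 6th

Adjacent intervals: Cb4→Gb4 = perfect fifth; Gb4→Eb5 = major sixth; Eb5→Ab5 = perfect fourth; Ab5→Bb5 = major second.
The largest is Gb4 to Eb5, a major sixth (9 semitones).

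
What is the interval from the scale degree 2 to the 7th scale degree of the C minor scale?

Spelling the C minor scale: C D Eb F G Ab Bb.
Scale degree 2 = D; 7th scale degree = Bb.
D up to Bb is 8 semitones, a half step narrower than a major sixth, so the interval is minor.

minor sixth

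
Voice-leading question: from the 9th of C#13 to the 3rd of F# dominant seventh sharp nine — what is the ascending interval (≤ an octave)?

perfect 5th

The 9th of C#13 is D#; the 3rd of F# dominant seventh sharp nine is A#.
From D# to A# is 7 semitones, exactly the perfect fifth.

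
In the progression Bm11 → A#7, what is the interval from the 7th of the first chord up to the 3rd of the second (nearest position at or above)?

augmented third

The 7th of Bm11 is A; the 3rd of A#7 is C##.
3 letter names make it a third; at 5 semitones (a half step wider than major) the quality is augmented.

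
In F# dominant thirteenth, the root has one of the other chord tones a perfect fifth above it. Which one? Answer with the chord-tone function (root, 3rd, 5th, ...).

F#13: F#-A#-C#-E-G#-D#.
The root is F#. A perfect fifth above F# is C#.
C# is the chord's 5th.

5th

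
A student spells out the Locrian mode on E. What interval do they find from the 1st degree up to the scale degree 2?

The scale runs E F G A B♭ C D.
The 1st degree is E and the 2nd degree is F.
E up to F is 1 semitone, a half step narrower than a major second, so the interval is minor.

minor second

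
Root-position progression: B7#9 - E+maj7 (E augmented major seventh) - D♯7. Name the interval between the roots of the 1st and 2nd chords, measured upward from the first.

perfect 4th

The roots are B and E.
From B to E is 5 semitones, exactly the perfect fourth.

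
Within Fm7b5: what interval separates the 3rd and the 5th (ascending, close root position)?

m3

Fø7: F–A♭–C♭–E♭.
That puts A♭ below C♭.
A♭ up to C♭ is 3 semitones, a half step narrower than a major third, so the interval is minor.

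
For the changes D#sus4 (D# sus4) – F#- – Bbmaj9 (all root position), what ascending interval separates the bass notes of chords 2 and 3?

The roots are F# and Bb.
From F# to Bb: 4 semitones over a fourth = diminished.

diminished 4th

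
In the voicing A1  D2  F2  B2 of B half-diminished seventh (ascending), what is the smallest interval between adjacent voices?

minor third

Adjacent intervals: A1→D2 = perfect fourth; D2→F2 = minor third; F2→B2 = augmented fourth.
The smallest is D2 to F2, a minor third (3 semitones).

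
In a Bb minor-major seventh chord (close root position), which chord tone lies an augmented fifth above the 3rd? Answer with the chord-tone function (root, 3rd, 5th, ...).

Bb minor-major seventh: Bb-Db-F-A.
The 3rd is Db. An augmented fifth above Db is A.
A is the chord's 7th.

7th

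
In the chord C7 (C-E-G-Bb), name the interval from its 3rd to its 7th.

So we need the interval from E up to Bb.
5 letter names make it a fifth; at 6 semitones (a half step narrower than perfect) the quality is diminished.

diminished 5th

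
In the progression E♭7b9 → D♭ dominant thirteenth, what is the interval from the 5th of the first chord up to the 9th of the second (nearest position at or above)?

The 5th of E♭7b9 is B♭; the 9th of D♭ dominant thirteenth is E♭.
B♭ up to E♭ spans 4 letter names and 5 semitones — a perfect fourth.

perfect fourth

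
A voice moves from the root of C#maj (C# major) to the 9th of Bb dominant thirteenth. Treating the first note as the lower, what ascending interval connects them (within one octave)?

diminished octave

C#maj (C# major) has C# as its root, and Bb dominant thirteenth has C as its 9th.
8 letter names make it an octave; at 11 semitones (a half step narrower than perfect) the quality is diminished.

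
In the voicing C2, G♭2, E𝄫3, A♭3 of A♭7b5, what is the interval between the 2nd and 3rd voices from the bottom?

Those voices are G♭2 and E𝄫3.
6 letter names make it a sixth; at 8 semitones (a half step narrower than major) the quality is minor.

minor 6th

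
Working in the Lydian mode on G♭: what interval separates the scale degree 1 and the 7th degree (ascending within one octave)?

The scale runs G♭ A♭ B♭ C D♭ E♭ F.
Scale degree 1 = G♭; 7th degree = F.
G♭ up to F spans 7 letter names and 11 semitones — a major seventh.

major 7th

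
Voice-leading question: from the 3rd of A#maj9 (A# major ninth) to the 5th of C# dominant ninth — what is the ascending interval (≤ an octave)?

The 3rd of A#maj9 (A# major ninth) is C##; the 5th of C# dominant ninth is G#.
From C## to G#: 6 semitones over a fifth = diminished.

diminished 5th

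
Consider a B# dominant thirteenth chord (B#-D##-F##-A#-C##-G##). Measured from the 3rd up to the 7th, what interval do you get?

d5

That puts D## below A#.
From D## to A#: 6 semitones over a fifth = diminished.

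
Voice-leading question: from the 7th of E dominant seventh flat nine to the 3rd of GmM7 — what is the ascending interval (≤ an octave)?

minor 6th

E dominant seventh flat nine has D as its 7th, and GmM7 has Bb as its 3rd.
D up to Bb is 8 semitones, a half step narrower than a major sixth, so the interval is minor.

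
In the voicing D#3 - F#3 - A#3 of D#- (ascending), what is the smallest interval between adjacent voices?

Adjacent intervals: D#3→F#3 = minor third; F#3→A#3 = major third.
The smallest is D#3 to F#3, a minor third (3 semitones).

minor 3rd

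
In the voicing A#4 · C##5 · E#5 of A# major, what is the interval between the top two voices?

Those voices are C##5 and E#5.
3 letter names make it a third; at 3 semitones (a half step narrower than major) the quality is minor.

minor third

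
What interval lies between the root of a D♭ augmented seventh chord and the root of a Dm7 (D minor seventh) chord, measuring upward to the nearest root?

augmented 1st

D♭ augmented seventh has D♭ as its root, and Dm7 (D minor seventh) has D as its root.
D♭ up to D is 1 semitone, a half step wider than a perfect unison, so the interval is augmented.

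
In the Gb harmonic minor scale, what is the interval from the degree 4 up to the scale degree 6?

m3

The scale runs Gb Ab Bbb Cb Db Ebb F.
The degree 4 is Cb and the degree 6 is Ebb.
3 letter names make it a third; at 3 semitones (a half step narrower than major) the quality is minor.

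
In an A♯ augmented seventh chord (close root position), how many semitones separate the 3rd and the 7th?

6

A♯aug7 (A♯ augmented seventh): A♯–C𝄪–E𝄪–G♯.
C𝄪 to G♯ is a diminished fifth: 6 semitones.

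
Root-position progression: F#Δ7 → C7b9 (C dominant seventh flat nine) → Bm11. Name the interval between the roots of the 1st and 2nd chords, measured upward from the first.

diminished 5th

The roots are F# and C.
From F# to C: 6 semitones over a fifth = diminished.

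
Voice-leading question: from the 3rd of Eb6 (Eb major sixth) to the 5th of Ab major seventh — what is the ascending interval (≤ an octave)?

The 3rd of Eb6 (Eb major sixth) is G; the 5th of Ab major seventh is Eb.
G up to Eb is 8 semitones, a half step narrower than a major sixth, so the interval is minor.

minor sixth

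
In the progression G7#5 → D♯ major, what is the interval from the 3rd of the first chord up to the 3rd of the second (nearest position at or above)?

A5

G7#5 has B as its 3rd, and D♯ major has F𝄪 as its 3rd.
From B to F𝄪: 8 semitones over a fifth = augmented.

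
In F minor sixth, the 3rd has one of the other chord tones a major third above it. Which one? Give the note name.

C

The chord tones of Fm6 are F A♭ C D.
The 3rd is A♭. A major third above A♭ is C.
C is the chord's 5th.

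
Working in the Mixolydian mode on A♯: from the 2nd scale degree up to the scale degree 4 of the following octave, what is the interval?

A♯ mixolydian: A♯ B♯ C𝄪 D♯ E♯ F𝄪 G♯.
The 2nd scale degree is B♯ and the degree 4 (up an octave) is D♯.
From B♯ to D♯: 15 semitones over a tenth = minor.

minor tenth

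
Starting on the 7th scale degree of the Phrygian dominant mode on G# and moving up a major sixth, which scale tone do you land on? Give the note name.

D#

The scale is G# A B# C# D# E F#.
The 7th scale degree is F#; a major sixth above that is D# — scale degree 5.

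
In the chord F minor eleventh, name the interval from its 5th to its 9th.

P5

The chord tones of Fm11 are F-A♭-C-E♭-G-B♭.
5th = C; 9th = G.
Counting 5 letters and 7 half steps from C gives a perfect fifth.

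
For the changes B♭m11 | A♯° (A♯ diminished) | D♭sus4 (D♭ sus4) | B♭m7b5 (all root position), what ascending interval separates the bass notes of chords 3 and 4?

M6

The roots are D♭ and B♭.
D♭ up to B♭ spans 6 letter names and 9 semitones — a major sixth.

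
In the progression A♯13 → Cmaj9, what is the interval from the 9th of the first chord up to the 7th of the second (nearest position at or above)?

A♯13 has B♯ as its 9th, and Cmaj9 has B as its 7th.
From B♯ to B: 11 semitones over an octave = diminished.

diminished octave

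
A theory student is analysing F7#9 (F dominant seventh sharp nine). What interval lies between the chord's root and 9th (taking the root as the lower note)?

augmented 9th

F7#9 is spelled F A C Eb G#.
So we need the interval from F up to G#.
9 letter names make it a ninth; at 15 semitones (a half step wider than major) the quality is augmented.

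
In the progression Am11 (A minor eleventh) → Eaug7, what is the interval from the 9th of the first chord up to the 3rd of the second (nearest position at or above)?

major sixth

Am11 (A minor eleventh) has B as its 9th, and Eaug7 has G# as its 3rd.
From B to G# is 9 semitones, exactly the major sixth.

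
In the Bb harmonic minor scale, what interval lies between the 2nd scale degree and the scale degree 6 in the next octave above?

diminished twelfth

Bb harmonic minor: Bb C Db Eb F Gb A.
The 2nd scale degree is C and the degree 6 (up an octave) is Gb.
12 letter names make it a twelfth; at 18 semitones (a half step narrower than perfect) the quality is diminished.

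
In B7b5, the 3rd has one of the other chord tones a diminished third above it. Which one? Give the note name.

F

Spelling the chord: B–D#–F–A.
The 3rd is D#. A diminished third above D# is F.
F is the chord's 5th.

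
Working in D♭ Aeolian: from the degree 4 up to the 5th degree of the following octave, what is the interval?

major ninth

D♭ natural minor: D♭ E♭ F♭ G♭ A♭ B𝄫 C♭.
The degree 4 is G♭ and the 5th scale degree (up an octave) is A♭.
Counting 9 letters and 14 half steps from G♭ gives a major ninth.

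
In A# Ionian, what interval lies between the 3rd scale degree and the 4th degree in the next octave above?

Spelling A# Ionian: A# B# C## D# E# F## G##.
3rd scale degree = C##; degree 4 (up an octave) = D#.
9 letter names make it a ninth; at 13 semitones (a half step narrower than major) the quality is minor.

m9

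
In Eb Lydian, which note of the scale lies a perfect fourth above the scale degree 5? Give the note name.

The scale is Eb F G A Bb C D.
The scale degree 5 is Bb; a perfect fourth above that is Eb — scale degree 1.

Eb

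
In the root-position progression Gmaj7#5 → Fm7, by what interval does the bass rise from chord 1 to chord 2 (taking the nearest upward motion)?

The roots are G and F.
7 letter names make it a seventh; at 10 semitones (a half step narrower than major) the quality is minor.

minor seventh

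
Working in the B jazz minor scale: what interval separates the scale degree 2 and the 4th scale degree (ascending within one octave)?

The scale runs B C# D E F# G# A#.
That puts C# below E.
C# up to E is 3 semitones, a half step narrower than a major third, so the interval is minor.

m3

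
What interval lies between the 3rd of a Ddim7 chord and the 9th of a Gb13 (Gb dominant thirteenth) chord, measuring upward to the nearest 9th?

Ddim7 has F as its 3rd, and Gb13 (Gb dominant thirteenth) has Ab as its 9th.
From F to Ab: 3 semitones over a third = minor.

m3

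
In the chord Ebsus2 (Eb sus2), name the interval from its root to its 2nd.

Ebsus2: Eb-F-Bb.
The root is Eb and the 2nd is F.
Eb up to F spans 2 letter names and 2 semitones — a major second.

major second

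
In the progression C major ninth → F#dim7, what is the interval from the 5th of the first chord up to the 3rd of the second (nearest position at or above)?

The 5th of C major ninth is G; the 3rd of F#dim7 is A.
From G to A is 2 semitones, exactly the major second.

M2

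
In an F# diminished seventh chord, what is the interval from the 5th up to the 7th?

minor third

F#dim7 is spelled F# A C Eb.
So we need the interval from C up to Eb.
3 letter names make it a third; at 3 semitones (a half step narrower than major) the quality is minor.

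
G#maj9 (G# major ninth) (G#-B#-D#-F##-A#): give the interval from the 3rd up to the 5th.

So we need the interval from B# up to D#.
3 letter names make it a third; at 3 semitones (a half step narrower than major) the quality is minor.

minor 3rd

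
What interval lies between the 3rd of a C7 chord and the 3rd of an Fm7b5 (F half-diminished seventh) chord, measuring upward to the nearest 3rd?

diminished fourth

C7 has E as its 3rd, and Fm7b5 (F half-diminished seventh) has Ab as its 3rd.
E up to Ab is 4 semitones, a half step narrower than a perfect fourth, so the interval is diminished.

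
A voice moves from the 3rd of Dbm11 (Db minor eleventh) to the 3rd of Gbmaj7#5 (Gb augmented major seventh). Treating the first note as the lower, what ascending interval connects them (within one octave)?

The 3rd of Dbm11 (Db minor eleventh) is Fb; the 3rd of Gbmaj7#5 (Gb augmented major seventh) is Bb.
From Fb to Bb: 6 semitones over a fourth = augmented.

augmented fourth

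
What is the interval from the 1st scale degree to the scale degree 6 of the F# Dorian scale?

major sixth

The scale runs F# G# A B C# D# E.
1st scale degree = F#; 6th degree = D#.
Counting 6 letters and 9 half steps from F# gives a major sixth.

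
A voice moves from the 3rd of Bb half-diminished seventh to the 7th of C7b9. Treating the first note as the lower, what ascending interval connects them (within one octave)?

major sixth

The 3rd of Bb half-diminished seventh is Db; the 7th of C7b9 is Bb.
Db up to Bb spans 6 letter names and 9 semitones — a major sixth.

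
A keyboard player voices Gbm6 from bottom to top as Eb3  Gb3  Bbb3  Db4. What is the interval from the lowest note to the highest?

The outer voices are Eb3 and Db4.
Eb up to Db is 10 semitones, a half step narrower than a major seventh, so the interval is minor.

minor seventh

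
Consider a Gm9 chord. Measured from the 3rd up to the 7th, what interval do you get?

The chord tones of Gm9 are G, Bb, D, F, A.
The 3rd is Bb and the 7th is F.
From Bb to F is 7 semitones, exactly the perfect fifth.

perfect fifth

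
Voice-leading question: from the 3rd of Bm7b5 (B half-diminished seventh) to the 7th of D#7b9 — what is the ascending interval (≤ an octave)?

The 3rd of Bm7b5 (B half-diminished seventh) is D; the 7th of D#7b9 is C#.
From D to C# is 11 semitones, exactly the major seventh.

major 7th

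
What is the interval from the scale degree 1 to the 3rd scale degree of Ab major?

The scale runs Ab Bb C Db Eb F G.
So we need the interval from Ab up to C.
Counting 3 letters and 4 half steps from Ab gives a major third.

M3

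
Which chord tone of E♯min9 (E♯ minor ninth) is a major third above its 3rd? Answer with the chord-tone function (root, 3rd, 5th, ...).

Spelling the chord: E♯ G♯ B♯ D♯ F𝄪.
The 3rd is G♯. A major third above G♯ is B♯.
B♯ is the chord's 5th.

5th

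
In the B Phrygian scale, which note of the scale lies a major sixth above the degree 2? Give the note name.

The scale is B C D E F# G A.
The degree 2 is C; a major sixth above that is A — scale degree 7.

A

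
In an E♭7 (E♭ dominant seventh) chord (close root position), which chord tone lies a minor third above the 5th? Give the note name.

Db

Spelling the chord: E♭–G–B♭–D♭.
The 5th is B♭. A minor third above B♭ is D♭.
D♭ is the chord's 7th.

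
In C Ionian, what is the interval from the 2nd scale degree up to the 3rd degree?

The scale runs C D E F G A B.
That puts D below E.
Counting 2 letters and 2 half steps from D gives a major second.

major 2nd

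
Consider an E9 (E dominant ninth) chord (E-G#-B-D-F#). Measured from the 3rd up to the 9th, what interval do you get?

That puts G# below F#.
From G# to F#: 10 semitones over a seventh = minor.

m7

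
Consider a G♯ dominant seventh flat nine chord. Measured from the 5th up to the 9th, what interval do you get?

G♯7b9 is spelled G♯-B♯-D♯-F♯-A.
So we need the interval from D♯ up to A.
D♯ up to A is 6 semitones, a half step narrower than a perfect fifth, so the interval is diminished.

diminished fifth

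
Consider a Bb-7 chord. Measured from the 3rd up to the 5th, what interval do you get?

major 3rd

Bb-7 (Bb minor seventh): Bb–Db–F–Ab.
That puts Db below F.
Db up to F spans 3 letter names and 4 semitones — a major third.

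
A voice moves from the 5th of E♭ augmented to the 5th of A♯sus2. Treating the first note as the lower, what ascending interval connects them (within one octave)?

The 5th of E♭ augmented is B; the 5th of A♯sus2 is E♯.
From B to E♯: 6 semitones over a fourth = augmented.

augmented fourth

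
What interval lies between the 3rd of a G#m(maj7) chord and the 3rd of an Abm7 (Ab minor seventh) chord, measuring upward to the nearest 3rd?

diminished second

The 3rd of G#m(maj7) is B; the 3rd of Abm7 (Ab minor seventh) is Cb.
From B to Cb: 0 semitones over a second = diminished.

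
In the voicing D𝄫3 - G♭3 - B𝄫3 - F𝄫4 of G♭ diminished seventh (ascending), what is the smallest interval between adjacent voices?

minor 3rd

Adjacent intervals: D𝄫3→G♭3 = augmented fourth; G♭3→B𝄫3 = minor third; B𝄫3→F𝄫4 = diminished fifth.
The smallest is G♭3 to B𝄫3, a minor third (3 semitones).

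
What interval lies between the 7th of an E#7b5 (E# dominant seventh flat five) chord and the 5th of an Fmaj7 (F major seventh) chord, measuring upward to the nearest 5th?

E#7b5 (E# dominant seventh flat five) has D# as its 7th, and Fmaj7 (F major seventh) has C as its 5th.
From D# to C: 9 semitones over a seventh = diminished.

d7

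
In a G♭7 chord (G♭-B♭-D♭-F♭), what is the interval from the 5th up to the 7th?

So we need the interval from D♭ up to F♭.
3 letter names make it a third; at 3 semitones (a half step narrower than major) the quality is minor.

m3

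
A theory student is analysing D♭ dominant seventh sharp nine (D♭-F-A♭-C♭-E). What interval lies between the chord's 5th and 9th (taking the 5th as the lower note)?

5th = A♭; 9th = E.
From A♭ to E: 8 semitones over a fifth = augmented.

augmented 5th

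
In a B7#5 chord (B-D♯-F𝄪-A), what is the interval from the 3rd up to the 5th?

The 3rd is D♯ and the 5th is F𝄪.
D♯ up to F𝄪 spans 3 letter names and 4 semitones — a major third.

M3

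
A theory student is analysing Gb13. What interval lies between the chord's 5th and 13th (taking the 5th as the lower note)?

major ninth

Spelling the chord: Gb-Bb-Db-Fb-Ab-Eb.
5th = Db; 13th = Eb.
Db up to Eb spans 9 letter names and 14 semitones — a major ninth.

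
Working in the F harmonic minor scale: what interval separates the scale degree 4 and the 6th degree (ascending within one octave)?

m3

The scale runs F G Ab Bb C Db E.
That puts Bb below Db.
Bb up to Db is 3 semitones, a half step narrower than a major third, so the interval is minor.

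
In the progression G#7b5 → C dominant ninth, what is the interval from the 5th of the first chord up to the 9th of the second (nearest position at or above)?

The 5th of G#7b5 is D; the 9th of C dominant ninth is D.
From D to D is 0 semitones, exactly the perfect unison.

perfect unison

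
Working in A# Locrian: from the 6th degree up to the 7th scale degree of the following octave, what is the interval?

major 9th

The scale runs A# B C# D# E F# G#.
So we need the interval from F# up to G#.
F# up to G# spans 9 letter names and 14 semitones — a major ninth.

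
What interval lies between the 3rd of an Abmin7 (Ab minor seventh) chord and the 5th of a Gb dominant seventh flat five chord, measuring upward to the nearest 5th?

minor 2nd

Abmin7 (Ab minor seventh) has Cb as its 3rd, and Gb dominant seventh flat five has Dbb as its 5th.
From Cb to Dbb: 1 semitone over a second = minor.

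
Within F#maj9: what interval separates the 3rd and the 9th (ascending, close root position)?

The chord tones of F#maj9 are F#–A#–C#–E#–G#.
So we need the interval from A# up to G#.
A# up to G# is 10 semitones, a half step narrower than a major seventh, so the interval is minor.

minor seventh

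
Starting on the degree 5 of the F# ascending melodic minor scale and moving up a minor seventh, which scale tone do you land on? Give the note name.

B

The scale is F# G# A B C# D# E#.
The degree 5 is C#; a minor seventh above that is B — scale degree 4.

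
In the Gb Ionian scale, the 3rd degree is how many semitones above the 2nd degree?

The scale is Gb Ab Bb Cb Db Eb F.
Ab up to Bb is a major second — 2 semitones.

2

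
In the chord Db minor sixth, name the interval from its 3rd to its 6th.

augmented fourth

Db minor sixth is spelled Db–Fb–Ab–Bb.
The 3rd is Fb and the 6th is Bb.
From Fb to Bb: 6 semitones over a fourth = augmented.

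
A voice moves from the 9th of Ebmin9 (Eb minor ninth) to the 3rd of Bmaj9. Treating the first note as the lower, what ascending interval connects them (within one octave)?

augmented sixth

Ebmin9 (Eb minor ninth) has F as its 9th, and Bmaj9 has D# as its 3rd.
From F to D#: 10 semitones over a sixth = augmented.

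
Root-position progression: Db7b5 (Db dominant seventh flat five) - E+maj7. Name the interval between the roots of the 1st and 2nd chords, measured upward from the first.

augmented second

The roots are Db and E.
From Db to E: 3 semitones over a second = augmented.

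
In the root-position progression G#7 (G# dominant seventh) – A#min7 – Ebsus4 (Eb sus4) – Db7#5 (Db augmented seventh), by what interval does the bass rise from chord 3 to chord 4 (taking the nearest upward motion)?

m7

The roots are Eb and Db.
From Eb to Db: 10 semitones over a seventh = minor.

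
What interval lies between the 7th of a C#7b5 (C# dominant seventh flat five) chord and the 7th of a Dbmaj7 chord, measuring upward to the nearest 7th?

minor second

The 7th of C#7b5 (C# dominant seventh flat five) is B; the 7th of Dbmaj7 is C.
2 letter names make it a second; at 1 semitone (a half step narrower than major) the quality is minor.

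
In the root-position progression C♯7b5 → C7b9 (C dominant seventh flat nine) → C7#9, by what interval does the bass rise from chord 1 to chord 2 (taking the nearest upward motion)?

The roots are C♯ and C.
8 letter names make it an octave; at 11 semitones (a half step narrower than perfect) the quality is diminished.

diminished octave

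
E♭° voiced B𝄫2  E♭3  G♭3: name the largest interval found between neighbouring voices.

A4

Adjacent intervals: B𝄫2→E♭3 = augmented fourth; E♭3→G♭3 = minor third.
The largest is B𝄫2 to E♭3, an augmented fourth (6 semitones).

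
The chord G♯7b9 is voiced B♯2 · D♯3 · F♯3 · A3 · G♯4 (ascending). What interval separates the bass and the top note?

m13

The outer voices are B♯2 and G♯4.
B♯ up to G♯ is 20 semitones, a half step narrower than a major thirteenth, so the interval is minor.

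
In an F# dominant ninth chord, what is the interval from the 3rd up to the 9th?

minor seventh

F# dominant ninth is spelled F#-A#-C#-E-G#.
3rd = A#; 9th = G#.
From A# to G#: 10 semitones over a seventh = minor.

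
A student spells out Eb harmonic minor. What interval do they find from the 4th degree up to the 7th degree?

augmented fourth

The scale runs Eb F Gb Ab Bb Cb D.
So we need the interval from Ab up to D.
From Ab to D: 6 semitones over a fourth = augmented.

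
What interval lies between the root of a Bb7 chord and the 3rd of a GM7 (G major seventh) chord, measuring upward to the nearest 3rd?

A1

Bb7 has Bb as its root, and GM7 (G major seventh) has B as its 3rd.
1 letter names make it a unison; at 1 semitone (a half step wider than perfect) the quality is augmented.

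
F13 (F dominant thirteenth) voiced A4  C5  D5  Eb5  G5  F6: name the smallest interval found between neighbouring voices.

Adjacent intervals: A4→C5 = minor third; C5→D5 = major second; D5→Eb5 = minor second; Eb5→G5 = major third; G5→F6 = minor seventh.
The smallest is D5 to Eb5, a minor second (1 semitone).

minor second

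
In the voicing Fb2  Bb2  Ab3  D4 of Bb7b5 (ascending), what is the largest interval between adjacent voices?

Adjacent intervals: Fb2→Bb2 = augmented fourth; Bb2→Ab3 = minor seventh; Ab3→D4 = augmented fourth.
The largest is Bb2 to Ab3, a minor seventh (10 semitones).

m7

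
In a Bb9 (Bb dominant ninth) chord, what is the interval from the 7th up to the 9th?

major 3rd

Spelling the chord: Bb D F Ab C.
The 7th is Ab and the 9th is C.
Ab up to C spans 3 letter names and 4 semitones — a major third.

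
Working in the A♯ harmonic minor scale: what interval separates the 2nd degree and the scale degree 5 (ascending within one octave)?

The scale runs A♯ B♯ C♯ D♯ E♯ F♯ G𝄪.
The 2nd degree is B♯ and the 5th degree is E♯.
B♯ up to E♯ spans 4 letter names and 5 semitones — a perfect fourth.

perfect fourth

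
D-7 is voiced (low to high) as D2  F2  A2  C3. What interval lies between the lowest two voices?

Those voices are D2 and F2.
From D to F: 3 semitones over a third = minor.

minor 3rd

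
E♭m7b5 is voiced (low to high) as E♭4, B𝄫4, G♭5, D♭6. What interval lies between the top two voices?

Those voices are G♭5 and D♭6.
G♭ up to D♭ spans 5 letter names and 7 semitones — a perfect fifth.

P5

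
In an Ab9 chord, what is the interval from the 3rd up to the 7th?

Spelling the chord: Ab-C-Eb-Gb-Bb.
So we need the interval from C up to Gb.
From C to Gb: 6 semitones over a fifth = diminished.

diminished 5th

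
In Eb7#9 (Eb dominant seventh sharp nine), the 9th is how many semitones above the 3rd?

The chord tones of Eb dominant seventh sharp nine are Eb–G–Bb–Db–F#.
G to F# is a major seventh: 11 semitones.

11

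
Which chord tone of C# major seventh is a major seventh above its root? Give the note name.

B#

C#M7 (C# major seventh): C#-E#-G#-B#.
The root is C#. A major seventh above C# is B#.
B# is the chord's 7th.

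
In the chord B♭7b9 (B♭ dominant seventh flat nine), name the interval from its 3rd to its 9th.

B♭7b9 is spelled B♭, D, F, A♭, C♭.
So we need the interval from D up to C♭.
7 letter names make it a seventh; at 9 semitones (a whole step narrower than major) the quality is diminished.

diminished seventh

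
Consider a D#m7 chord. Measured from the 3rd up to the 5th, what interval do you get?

major third

D#m7: D# F# A# C#.
3rd = F#; 5th = A#.
From F# to A# is 4 semitones, exactly the major third.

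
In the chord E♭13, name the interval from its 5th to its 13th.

major 9th

Spelling the chord: E♭ G B♭ D♭ F C.
That puts B♭ below C.
Counting 9 letters and 14 half steps from B♭ gives a major ninth.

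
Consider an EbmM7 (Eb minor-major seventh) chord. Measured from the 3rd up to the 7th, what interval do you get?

augmented 5th

Spelling the chord: Eb–Gb–Bb–D.
The 3rd is Gb and the 7th is D.
Gb up to D is 8 semitones, a half step wider than a perfect fifth, so the interval is augmented.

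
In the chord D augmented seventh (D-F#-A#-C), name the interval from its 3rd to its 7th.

The 3rd is F# and the 7th is C.
From F# to C: 6 semitones over a fifth = diminished.

diminished fifth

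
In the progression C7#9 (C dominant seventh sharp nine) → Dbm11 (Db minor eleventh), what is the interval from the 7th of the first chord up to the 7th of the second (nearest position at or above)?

C7#9 (C dominant seventh sharp nine) has Bb as its 7th, and Dbm11 (Db minor eleventh) has Cb as its 7th.
2 letter names make it a second; at 1 semitone (a half step narrower than major) the quality is minor.

minor second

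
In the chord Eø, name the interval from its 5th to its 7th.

E half-diminished seventh is spelled E–G–Bb–D.
5th = Bb; 7th = D.
From Bb to D is 4 semitones, exactly the major third.

major 3rd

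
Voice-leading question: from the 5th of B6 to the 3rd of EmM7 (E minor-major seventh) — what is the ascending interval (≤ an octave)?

B6 has F# as its 5th, and EmM7 (E minor-major seventh) has G as its 3rd.
From F# to G: 1 semitone over a second = minor.

minor 2nd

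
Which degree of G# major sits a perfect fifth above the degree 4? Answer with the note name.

G#

The scale is G# A# B# C# D# E# F##.
The degree 4 is C#; a perfect fifth above that is G# — scale degree 1.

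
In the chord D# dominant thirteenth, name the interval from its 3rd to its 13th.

The chord tones of D#13 (D# dominant thirteenth) are D# F## A# C# E# B#.
That puts F## below B#.
From F## to B# is 17 semitones, exactly the perfect eleventh.

perfect eleventh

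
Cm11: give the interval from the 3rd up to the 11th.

major 9th

C minor eleventh: C, Eb, G, Bb, D, F.
So we need the interval from Eb up to F.
Counting 9 letters and 14 half steps from Eb gives a major ninth.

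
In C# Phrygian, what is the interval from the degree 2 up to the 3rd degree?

Spelling C# Phrygian: C# D E F# G# A B.
The degree 2 is D and the 3rd degree is E.
Counting 2 letters and 2 half steps from D gives a major second.

major 2nd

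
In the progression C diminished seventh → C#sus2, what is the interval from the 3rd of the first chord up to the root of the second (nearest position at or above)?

augmented sixth

The 3rd of C diminished seventh is Eb; the root of C#sus2 is C#.
From Eb to C#: 10 semitones over a sixth = augmented.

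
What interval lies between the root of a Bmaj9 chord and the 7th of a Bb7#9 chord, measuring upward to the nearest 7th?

Bmaj9 has B as its root, and Bb7#9 has Ab as its 7th.
B up to Ab is 9 semitones, a whole step narrower than a major seventh, so the interval is diminished.

diminished seventh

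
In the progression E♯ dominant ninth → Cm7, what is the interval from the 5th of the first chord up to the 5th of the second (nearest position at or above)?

d6

E♯ dominant ninth has B♯ as its 5th, and Cm7 has G as its 5th.
6 letter names make it a sixth; at 7 semitones (a whole step narrower than major) the quality is diminished.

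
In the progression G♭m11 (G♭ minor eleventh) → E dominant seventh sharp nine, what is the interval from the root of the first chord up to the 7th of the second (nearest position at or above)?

G♭m11 (G♭ minor eleventh) has G♭ as its root, and E dominant seventh sharp nine has D as its 7th.
From G♭ to D: 8 semitones over a fifth = augmented.

augmented 5th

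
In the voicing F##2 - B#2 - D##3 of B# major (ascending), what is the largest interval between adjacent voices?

Adjacent intervals: F##2→B#2 = perfect fourth; B#2→D##3 = major third.
The largest is F##2 to B#2, a perfect fourth (5 semitones).

perfect 4th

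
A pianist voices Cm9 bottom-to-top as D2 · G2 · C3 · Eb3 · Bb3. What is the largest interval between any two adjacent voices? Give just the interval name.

perfect 5th

Adjacent intervals: D2→G2 = perfect fourth; G2→C3 = perfect fourth; C3→Eb3 = minor third; Eb3→Bb3 = perfect fifth.
The largest is Eb3 to Bb3, a perfect fifth (7 semitones).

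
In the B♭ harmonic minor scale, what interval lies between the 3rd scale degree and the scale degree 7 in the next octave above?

B♭ harmonic minor: B♭ C D♭ E♭ F G♭ A.
The 3rd scale degree is D♭ and the degree 7 (up an octave) is A.
D♭ up to A is 20 semitones, a half step wider than a perfect twelfth, so the interval is augmented.

augmented twelfth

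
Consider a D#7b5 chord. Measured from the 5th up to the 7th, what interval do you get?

D#7b5 is spelled D#, F##, A, C#.
So we need the interval from A up to C#.
Counting 3 letters and 4 half steps from A gives a major third.

major 3rd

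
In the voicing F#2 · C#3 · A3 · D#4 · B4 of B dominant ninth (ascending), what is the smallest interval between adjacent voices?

augmented fourth

Adjacent intervals: F#2→C#3 = perfect fifth; C#3→A3 = minor sixth; A3→D#4 = augmented fourth; D#4→B4 = minor sixth.
The smallest is A3 to D#4, an augmented fourth (6 semitones).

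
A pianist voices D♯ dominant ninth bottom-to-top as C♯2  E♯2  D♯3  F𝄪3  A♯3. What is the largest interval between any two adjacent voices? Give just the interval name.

minor 7th

Adjacent intervals: C♯2→E♯2 = major third; E♯2→D♯3 = minor seventh; D♯3→F𝄪3 = major third; F𝄪3→A♯3 = minor third.
The largest is E♯2 to D♯3, a minor seventh (10 semitones).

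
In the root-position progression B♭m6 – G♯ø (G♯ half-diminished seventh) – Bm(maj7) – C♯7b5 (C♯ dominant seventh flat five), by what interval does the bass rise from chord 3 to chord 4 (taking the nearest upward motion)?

M2

The roots are B and C♯.
B up to C♯ spans 2 letter names and 2 semitones — a major second.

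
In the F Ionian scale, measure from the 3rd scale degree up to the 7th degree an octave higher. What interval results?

perfect twelfth

Spelling the F Ionian scale: F G A Bb C D E.
The 3rd scale degree is A and the scale degree 7 (up an octave) is E.
A up to E spans 12 letter names and 19 semitones — a perfect twelfth.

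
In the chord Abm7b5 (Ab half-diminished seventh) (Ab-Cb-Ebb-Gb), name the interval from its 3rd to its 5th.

minor third

3rd = Cb; 5th = Ebb.
From Cb to Ebb: 3 semitones over a third = minor.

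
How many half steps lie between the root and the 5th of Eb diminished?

6

Spelling the chord: Eb-Gb-Bbb.
Eb to Bbb is a diminished fifth: 6 semitones.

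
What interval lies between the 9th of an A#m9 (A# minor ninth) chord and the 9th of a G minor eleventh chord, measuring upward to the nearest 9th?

diminished seventh

The 9th of A#m9 (A# minor ninth) is B#; the 9th of G minor eleventh is A.
From B# to A: 9 semitones over a seventh = diminished.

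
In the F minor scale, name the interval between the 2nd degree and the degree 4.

Spelling the F minor scale: F G Ab Bb C Db Eb.
So we need the interval from G up to Bb.
From G to Bb: 3 semitones over a third = minor.

minor third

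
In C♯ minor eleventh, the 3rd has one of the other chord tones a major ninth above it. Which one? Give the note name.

F#

Spelling the chord: C♯–E–G♯–B–D♯–F♯.
The 3rd is E. A major ninth above E is F♯.
F♯ is the chord's 11th.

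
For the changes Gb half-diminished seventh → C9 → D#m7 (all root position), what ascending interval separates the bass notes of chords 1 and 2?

The roots are Gb and C.
From Gb to C: 6 semitones over a fourth = augmented.

augmented fourth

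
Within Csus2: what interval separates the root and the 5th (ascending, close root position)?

Spelling the chord: C-D-G.
The root is C and the 5th is G.
Counting 5 letters and 7 half steps from C gives a perfect fifth.

perfect fifth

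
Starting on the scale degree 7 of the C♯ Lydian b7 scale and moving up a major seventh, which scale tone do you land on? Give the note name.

The scale is C♯ D♯ E♯ F𝄪 G♯ A♯ B.
The scale degree 7 is B; a major seventh above that is A♯ — scale degree 6.

A#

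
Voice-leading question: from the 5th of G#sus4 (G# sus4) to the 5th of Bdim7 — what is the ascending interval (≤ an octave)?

d3

G#sus4 (G# sus4) has D# as its 5th, and Bdim7 has F as its 5th.
3 letter names make it a third; at 2 semitones (a whole step narrower than major) the quality is diminished.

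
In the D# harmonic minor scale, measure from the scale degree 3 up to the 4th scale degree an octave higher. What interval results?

M9

Spelling the D# harmonic minor scale: D# E# F# G# A# B C##.
That puts F# below G#.
Counting 9 letters and 14 half steps from F# gives a major ninth.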